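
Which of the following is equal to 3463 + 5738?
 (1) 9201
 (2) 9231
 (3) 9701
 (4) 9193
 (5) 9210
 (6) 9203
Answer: 1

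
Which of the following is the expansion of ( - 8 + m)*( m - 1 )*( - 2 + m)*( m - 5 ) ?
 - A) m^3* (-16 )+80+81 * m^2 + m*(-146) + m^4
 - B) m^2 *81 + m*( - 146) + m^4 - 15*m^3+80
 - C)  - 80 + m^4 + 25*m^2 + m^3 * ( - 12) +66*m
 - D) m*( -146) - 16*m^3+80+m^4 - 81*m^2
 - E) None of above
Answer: A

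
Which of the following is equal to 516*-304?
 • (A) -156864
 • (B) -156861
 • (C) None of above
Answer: A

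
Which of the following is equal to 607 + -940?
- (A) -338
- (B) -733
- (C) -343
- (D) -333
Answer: D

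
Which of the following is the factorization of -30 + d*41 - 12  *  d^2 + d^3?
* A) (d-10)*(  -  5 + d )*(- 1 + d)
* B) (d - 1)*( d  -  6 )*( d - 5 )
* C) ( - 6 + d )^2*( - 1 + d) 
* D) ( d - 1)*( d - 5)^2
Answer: B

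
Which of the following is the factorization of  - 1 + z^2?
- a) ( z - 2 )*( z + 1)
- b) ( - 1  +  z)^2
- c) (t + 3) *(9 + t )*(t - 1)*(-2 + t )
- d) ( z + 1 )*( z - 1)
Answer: d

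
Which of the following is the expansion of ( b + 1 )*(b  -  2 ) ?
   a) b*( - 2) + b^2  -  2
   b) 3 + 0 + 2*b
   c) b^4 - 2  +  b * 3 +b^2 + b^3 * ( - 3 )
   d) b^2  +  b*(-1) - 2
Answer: d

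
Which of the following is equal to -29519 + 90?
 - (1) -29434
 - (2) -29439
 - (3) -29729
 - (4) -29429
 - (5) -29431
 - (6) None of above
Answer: 4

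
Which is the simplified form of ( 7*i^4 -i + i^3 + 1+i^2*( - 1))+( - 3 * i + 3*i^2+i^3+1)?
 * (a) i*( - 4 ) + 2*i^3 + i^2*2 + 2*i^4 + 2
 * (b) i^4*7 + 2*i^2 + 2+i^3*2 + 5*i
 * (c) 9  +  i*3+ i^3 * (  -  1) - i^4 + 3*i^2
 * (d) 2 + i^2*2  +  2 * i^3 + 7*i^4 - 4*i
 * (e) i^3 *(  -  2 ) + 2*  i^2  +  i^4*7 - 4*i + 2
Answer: d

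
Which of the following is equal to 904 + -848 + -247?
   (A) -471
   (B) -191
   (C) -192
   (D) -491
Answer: B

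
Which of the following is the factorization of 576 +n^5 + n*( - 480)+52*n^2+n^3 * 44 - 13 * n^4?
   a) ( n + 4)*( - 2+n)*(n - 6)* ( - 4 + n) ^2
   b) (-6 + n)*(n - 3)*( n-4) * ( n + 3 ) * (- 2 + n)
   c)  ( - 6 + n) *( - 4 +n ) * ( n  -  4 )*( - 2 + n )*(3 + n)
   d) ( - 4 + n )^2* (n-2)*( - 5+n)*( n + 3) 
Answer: c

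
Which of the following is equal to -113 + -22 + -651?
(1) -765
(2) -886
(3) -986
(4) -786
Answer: 4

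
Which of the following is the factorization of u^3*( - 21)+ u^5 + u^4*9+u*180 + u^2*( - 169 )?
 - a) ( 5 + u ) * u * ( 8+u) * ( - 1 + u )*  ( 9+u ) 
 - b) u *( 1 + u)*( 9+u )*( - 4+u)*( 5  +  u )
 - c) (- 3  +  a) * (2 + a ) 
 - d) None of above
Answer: d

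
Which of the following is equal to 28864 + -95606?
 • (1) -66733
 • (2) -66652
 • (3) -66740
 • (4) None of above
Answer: 4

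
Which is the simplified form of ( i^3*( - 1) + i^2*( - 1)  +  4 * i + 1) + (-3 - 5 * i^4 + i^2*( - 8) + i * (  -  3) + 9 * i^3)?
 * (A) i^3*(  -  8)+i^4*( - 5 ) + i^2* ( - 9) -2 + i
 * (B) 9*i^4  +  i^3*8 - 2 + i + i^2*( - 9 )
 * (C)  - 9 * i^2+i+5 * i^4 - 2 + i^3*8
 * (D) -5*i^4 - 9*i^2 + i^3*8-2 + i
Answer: D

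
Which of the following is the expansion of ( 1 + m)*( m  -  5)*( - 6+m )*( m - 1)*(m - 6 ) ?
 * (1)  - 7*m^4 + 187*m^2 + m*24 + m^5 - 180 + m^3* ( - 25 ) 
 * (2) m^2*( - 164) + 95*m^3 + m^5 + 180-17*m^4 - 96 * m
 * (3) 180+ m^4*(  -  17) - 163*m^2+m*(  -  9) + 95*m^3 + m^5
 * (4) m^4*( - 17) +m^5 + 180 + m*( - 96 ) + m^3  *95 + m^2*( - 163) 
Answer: 4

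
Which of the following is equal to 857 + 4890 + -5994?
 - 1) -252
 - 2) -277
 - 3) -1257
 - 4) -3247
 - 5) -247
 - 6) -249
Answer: 5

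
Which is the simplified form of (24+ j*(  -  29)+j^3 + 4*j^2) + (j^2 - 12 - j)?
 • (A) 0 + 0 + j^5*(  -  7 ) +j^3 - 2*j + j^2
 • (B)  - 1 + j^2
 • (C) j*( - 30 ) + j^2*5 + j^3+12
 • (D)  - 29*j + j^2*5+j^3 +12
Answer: C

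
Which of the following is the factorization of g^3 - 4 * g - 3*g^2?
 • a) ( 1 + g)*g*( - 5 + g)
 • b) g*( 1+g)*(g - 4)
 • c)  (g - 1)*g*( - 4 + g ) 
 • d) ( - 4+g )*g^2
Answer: b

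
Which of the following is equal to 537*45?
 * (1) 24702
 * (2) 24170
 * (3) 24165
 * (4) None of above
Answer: 3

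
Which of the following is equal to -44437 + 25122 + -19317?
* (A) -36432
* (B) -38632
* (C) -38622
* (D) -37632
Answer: B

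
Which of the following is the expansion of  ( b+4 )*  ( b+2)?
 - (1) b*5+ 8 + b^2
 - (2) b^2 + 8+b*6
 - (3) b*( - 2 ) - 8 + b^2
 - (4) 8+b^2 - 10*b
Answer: 2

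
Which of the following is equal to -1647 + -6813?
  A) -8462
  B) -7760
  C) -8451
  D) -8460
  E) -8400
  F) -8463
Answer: D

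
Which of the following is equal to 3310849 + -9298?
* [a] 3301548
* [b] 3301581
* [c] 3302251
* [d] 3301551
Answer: d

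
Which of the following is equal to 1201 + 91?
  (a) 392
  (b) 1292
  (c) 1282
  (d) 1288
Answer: b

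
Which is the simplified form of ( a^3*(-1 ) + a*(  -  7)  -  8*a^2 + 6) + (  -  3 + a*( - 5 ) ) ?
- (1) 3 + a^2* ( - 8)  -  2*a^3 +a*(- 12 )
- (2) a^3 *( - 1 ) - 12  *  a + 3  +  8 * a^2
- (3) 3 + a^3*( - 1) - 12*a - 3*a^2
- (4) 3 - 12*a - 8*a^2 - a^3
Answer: 4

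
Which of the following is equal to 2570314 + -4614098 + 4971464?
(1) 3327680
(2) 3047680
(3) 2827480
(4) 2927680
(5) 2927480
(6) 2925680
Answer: 4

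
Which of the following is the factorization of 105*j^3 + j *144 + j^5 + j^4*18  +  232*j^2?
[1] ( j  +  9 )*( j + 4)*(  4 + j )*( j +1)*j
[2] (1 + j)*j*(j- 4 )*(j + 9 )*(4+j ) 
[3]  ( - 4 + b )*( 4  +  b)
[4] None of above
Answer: 1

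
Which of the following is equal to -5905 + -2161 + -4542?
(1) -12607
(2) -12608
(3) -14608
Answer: 2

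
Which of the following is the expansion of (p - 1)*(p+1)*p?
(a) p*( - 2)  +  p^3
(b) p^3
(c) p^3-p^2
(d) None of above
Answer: d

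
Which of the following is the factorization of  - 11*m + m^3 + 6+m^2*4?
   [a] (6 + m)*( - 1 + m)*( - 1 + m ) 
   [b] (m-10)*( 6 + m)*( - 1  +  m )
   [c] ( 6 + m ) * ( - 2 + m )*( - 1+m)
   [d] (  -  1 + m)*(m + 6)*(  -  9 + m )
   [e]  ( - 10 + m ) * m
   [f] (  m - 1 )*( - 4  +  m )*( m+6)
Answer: a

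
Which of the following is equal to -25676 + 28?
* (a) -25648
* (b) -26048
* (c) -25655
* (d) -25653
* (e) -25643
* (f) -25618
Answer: a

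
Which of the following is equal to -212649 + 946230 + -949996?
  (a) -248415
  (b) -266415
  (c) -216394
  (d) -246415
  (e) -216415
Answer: e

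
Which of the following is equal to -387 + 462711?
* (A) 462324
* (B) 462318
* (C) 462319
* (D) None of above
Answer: A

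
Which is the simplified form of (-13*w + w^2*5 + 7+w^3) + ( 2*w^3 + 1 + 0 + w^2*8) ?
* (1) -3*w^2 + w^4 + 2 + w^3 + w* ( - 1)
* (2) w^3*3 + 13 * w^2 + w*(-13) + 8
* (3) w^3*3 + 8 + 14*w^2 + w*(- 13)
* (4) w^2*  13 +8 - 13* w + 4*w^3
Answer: 2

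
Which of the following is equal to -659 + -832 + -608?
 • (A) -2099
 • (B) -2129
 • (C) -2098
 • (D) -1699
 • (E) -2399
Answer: A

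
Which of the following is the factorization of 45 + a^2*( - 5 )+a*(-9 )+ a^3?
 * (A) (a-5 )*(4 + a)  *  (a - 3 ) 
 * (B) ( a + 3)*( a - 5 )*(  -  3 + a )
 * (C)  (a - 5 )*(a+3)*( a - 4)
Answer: B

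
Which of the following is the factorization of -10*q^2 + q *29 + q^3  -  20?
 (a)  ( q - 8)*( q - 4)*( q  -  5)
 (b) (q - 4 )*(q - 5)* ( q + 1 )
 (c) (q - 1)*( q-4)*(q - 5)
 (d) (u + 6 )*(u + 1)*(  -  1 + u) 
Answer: c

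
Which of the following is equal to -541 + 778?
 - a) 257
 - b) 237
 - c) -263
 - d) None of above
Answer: b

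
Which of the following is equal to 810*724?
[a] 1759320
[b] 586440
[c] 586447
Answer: b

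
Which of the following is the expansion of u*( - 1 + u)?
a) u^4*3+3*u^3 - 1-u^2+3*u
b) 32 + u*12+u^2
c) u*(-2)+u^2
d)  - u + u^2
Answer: d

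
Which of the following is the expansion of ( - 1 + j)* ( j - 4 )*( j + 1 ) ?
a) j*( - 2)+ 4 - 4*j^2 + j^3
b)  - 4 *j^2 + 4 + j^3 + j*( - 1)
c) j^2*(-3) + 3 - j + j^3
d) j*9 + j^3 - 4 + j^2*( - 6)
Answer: b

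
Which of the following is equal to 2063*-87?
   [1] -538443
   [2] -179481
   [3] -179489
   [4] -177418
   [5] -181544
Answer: 2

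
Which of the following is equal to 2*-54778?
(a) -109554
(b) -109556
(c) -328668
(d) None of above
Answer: b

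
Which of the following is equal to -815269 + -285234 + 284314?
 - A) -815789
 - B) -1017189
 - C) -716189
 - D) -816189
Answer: D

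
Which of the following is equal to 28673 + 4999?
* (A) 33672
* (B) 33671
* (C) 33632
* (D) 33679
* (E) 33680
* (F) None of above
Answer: A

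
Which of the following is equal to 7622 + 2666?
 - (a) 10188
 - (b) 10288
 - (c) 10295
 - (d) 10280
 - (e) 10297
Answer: b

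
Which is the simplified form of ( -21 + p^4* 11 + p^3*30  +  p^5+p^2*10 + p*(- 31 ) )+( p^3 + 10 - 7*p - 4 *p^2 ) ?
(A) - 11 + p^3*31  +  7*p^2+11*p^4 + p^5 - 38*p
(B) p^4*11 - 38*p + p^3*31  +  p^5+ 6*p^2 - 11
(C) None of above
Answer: B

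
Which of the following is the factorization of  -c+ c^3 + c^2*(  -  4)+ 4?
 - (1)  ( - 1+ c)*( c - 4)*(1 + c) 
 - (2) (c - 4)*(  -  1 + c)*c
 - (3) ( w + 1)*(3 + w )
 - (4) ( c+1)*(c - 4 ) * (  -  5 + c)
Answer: 1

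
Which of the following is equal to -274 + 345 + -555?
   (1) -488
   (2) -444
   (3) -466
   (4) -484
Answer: 4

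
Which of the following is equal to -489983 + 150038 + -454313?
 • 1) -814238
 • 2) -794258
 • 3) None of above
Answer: 2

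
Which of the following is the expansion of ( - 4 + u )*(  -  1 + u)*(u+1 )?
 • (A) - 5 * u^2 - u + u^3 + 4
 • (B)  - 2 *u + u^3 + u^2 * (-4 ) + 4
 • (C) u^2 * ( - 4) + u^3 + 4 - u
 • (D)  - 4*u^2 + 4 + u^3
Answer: C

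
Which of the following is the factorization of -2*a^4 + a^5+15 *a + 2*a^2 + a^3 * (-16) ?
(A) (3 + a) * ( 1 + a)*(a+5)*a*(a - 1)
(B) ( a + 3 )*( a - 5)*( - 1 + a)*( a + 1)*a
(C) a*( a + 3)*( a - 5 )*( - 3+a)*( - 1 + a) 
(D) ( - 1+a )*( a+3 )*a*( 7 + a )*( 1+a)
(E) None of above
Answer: B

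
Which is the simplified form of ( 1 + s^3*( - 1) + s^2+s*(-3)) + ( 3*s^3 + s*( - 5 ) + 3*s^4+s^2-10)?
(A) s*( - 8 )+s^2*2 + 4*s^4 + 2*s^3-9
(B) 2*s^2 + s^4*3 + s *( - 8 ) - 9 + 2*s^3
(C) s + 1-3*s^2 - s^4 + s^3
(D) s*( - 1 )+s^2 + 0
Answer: B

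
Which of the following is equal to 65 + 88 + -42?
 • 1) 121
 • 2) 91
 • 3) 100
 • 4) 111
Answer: 4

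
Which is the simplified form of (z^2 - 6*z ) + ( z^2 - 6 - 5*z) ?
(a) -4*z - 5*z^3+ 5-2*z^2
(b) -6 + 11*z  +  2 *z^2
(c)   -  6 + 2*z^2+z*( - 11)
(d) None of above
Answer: c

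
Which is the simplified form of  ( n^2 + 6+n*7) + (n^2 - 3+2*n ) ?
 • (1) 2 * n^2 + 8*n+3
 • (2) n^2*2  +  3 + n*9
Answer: 2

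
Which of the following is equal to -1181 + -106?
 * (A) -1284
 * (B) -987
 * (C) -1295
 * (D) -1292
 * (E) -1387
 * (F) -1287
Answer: F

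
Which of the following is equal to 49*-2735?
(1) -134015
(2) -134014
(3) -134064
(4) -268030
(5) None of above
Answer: 1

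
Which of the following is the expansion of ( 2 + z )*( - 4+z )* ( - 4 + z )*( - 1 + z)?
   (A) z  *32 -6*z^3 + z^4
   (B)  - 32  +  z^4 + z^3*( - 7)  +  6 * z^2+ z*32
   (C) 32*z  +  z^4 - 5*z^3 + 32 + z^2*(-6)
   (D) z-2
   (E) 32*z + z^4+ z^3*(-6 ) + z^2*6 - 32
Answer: B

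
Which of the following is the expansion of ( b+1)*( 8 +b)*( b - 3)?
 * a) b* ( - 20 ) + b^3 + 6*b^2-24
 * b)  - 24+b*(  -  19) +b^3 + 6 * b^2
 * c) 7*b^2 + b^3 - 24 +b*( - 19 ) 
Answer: b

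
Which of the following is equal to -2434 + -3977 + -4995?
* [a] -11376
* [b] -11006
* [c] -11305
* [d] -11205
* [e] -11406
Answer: e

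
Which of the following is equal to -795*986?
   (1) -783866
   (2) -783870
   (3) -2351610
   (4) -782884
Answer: 2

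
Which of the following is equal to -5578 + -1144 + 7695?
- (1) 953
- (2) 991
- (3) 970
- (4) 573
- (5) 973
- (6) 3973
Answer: 5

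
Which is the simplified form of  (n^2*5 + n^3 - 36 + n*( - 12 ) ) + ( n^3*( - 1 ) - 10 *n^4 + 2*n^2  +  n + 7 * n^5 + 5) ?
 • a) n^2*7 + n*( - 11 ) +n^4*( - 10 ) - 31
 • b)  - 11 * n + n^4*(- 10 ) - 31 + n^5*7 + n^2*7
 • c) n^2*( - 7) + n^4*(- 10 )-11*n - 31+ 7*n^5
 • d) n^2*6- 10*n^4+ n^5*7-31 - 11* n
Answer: b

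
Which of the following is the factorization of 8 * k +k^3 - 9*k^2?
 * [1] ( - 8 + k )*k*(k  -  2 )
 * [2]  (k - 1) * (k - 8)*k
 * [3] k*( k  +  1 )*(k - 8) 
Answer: 2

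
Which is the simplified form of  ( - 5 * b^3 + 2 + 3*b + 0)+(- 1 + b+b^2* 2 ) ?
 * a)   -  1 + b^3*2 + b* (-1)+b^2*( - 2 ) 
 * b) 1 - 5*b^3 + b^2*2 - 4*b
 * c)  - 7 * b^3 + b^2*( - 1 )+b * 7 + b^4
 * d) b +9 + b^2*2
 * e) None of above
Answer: e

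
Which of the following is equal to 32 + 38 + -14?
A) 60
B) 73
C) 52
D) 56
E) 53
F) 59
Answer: D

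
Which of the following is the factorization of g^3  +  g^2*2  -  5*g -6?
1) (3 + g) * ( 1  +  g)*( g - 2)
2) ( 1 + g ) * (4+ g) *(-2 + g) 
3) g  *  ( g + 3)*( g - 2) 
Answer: 1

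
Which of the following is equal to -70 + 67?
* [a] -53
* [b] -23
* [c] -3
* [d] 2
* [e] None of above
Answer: c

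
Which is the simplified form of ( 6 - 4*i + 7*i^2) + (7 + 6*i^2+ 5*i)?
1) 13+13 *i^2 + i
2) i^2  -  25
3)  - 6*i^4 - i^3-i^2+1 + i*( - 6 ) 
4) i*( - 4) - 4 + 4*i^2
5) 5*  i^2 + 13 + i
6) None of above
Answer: 1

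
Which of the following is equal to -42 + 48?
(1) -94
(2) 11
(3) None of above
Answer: 3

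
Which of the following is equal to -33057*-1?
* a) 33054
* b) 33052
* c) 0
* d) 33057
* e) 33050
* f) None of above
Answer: d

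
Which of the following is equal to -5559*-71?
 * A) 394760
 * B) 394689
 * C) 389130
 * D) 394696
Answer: B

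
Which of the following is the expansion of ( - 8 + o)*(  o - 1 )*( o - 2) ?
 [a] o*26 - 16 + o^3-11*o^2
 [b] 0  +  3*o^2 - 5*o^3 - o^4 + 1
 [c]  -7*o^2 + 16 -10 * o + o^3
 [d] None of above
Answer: a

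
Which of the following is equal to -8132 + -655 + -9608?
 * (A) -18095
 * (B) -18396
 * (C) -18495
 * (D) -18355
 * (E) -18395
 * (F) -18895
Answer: E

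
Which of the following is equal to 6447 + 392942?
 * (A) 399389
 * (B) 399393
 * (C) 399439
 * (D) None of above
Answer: A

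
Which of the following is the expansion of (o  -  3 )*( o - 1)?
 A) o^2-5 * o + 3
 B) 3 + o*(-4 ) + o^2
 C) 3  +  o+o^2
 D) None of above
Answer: B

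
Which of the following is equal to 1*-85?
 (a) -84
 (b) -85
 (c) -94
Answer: b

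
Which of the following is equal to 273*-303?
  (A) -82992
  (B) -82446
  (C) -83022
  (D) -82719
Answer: D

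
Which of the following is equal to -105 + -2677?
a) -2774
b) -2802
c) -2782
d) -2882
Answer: c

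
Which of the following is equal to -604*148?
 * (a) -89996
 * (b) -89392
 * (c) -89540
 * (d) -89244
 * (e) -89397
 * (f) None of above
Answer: b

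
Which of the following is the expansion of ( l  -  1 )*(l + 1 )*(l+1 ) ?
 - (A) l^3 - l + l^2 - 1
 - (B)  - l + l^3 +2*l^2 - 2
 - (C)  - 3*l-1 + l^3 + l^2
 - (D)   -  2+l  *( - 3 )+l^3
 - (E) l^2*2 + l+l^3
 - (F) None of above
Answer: A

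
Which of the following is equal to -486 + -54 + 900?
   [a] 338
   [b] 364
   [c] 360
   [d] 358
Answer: c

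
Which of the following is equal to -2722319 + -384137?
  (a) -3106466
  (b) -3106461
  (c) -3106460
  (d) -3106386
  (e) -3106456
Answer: e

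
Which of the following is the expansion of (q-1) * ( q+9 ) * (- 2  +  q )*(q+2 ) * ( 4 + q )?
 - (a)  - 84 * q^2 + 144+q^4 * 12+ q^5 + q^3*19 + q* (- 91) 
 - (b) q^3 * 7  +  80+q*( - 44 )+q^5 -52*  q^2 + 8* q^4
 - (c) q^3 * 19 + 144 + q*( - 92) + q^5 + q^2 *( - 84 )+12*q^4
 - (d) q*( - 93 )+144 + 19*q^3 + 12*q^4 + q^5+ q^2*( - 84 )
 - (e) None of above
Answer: c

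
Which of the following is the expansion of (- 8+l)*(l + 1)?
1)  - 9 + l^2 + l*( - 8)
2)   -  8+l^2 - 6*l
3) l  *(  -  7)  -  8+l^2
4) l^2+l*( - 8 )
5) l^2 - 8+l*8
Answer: 3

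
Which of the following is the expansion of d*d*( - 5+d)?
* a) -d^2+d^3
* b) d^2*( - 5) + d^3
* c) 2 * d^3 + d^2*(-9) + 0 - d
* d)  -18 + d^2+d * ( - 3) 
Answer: b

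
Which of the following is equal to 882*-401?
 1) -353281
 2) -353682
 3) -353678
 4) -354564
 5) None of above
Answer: 2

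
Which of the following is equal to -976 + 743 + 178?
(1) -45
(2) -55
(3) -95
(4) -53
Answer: 2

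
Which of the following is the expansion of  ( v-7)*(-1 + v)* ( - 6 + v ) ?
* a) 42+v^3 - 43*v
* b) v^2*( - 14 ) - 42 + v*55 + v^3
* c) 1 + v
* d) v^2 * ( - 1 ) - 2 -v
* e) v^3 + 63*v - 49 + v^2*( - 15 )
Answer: b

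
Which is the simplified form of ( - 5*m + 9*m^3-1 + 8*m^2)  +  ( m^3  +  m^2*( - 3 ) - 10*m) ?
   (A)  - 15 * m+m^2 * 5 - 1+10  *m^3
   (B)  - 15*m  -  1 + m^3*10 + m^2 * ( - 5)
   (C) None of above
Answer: A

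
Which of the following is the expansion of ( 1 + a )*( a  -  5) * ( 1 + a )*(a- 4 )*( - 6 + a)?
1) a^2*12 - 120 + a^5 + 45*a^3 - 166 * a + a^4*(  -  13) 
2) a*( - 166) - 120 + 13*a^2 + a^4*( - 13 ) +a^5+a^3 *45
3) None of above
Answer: 2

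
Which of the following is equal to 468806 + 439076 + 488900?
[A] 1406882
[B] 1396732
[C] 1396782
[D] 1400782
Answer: C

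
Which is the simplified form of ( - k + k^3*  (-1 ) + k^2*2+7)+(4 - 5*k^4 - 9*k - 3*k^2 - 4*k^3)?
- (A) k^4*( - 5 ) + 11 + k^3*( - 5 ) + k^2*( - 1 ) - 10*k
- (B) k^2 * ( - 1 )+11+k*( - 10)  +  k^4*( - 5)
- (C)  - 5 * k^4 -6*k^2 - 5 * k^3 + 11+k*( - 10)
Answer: A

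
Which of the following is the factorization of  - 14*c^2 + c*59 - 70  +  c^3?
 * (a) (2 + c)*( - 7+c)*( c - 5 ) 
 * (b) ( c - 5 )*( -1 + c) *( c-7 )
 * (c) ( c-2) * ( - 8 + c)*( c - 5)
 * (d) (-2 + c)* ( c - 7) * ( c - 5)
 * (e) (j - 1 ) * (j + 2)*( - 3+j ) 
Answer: d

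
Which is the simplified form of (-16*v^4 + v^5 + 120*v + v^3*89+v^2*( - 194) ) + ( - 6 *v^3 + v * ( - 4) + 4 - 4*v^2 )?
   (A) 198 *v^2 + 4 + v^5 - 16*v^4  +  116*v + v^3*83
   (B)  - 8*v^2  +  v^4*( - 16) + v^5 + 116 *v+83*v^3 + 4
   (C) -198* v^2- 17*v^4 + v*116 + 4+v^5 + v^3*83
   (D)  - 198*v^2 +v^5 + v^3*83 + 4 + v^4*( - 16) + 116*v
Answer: D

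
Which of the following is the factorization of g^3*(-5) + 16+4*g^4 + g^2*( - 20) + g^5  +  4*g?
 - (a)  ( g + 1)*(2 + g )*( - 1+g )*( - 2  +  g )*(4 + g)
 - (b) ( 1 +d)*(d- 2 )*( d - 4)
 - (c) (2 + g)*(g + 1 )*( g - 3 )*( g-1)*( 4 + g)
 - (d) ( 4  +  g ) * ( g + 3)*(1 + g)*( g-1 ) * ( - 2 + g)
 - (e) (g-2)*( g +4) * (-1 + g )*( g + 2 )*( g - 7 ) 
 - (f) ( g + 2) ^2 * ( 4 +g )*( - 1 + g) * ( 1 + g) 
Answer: a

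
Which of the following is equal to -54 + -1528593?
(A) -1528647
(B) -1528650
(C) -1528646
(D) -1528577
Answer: A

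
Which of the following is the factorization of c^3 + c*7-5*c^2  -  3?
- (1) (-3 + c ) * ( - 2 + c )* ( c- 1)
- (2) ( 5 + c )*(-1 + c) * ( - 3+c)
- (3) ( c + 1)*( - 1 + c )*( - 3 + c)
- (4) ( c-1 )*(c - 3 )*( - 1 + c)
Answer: 4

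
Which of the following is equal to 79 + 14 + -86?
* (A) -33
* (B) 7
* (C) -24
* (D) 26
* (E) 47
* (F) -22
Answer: B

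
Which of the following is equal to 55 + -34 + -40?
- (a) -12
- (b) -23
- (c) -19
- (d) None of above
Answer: c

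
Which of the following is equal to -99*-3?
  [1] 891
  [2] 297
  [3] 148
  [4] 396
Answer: 2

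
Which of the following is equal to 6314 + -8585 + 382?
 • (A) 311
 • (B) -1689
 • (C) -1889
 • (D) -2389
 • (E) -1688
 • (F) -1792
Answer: C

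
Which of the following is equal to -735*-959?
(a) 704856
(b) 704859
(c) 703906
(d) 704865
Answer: d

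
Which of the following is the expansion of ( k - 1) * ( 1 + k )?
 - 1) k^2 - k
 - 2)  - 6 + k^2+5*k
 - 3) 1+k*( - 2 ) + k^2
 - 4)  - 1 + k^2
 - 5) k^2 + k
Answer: 4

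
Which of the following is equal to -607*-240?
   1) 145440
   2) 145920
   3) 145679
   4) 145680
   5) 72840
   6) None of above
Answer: 4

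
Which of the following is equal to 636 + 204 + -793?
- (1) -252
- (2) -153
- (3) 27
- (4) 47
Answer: 4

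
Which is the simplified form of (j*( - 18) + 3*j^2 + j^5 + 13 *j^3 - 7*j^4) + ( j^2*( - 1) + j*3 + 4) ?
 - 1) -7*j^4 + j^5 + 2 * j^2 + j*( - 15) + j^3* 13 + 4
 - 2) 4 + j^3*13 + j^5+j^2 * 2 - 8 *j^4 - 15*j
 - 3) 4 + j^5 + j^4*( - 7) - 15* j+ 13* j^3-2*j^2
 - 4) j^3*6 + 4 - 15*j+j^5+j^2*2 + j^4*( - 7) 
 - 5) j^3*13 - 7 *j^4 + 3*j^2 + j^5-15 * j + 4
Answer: 1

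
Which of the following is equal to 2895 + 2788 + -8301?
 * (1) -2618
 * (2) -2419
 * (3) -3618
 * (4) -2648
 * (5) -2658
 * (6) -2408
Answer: 1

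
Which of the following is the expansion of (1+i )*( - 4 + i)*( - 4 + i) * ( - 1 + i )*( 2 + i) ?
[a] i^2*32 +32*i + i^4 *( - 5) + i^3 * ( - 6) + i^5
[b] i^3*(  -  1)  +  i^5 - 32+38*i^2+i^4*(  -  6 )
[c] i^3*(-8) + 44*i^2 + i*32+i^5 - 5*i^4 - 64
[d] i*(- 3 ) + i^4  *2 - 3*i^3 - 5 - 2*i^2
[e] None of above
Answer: b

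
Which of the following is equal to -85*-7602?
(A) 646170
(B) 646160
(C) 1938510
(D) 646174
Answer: A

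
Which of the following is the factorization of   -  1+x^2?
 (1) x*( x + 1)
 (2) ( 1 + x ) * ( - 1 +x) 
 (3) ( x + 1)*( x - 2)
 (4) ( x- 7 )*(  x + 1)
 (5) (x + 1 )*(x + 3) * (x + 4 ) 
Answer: 2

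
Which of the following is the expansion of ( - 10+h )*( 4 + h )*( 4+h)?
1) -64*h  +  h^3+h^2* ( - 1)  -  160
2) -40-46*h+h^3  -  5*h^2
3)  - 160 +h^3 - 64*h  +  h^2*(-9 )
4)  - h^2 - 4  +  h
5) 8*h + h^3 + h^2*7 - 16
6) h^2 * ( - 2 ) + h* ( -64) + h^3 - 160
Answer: 6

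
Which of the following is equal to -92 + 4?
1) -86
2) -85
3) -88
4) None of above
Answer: 3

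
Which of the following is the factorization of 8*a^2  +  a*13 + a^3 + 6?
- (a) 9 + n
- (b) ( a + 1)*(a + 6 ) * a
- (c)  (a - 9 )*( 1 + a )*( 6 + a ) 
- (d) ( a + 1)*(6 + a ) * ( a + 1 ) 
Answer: d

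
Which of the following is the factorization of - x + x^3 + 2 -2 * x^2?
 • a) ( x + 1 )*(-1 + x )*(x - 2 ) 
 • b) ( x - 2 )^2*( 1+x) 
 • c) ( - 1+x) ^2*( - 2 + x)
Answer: a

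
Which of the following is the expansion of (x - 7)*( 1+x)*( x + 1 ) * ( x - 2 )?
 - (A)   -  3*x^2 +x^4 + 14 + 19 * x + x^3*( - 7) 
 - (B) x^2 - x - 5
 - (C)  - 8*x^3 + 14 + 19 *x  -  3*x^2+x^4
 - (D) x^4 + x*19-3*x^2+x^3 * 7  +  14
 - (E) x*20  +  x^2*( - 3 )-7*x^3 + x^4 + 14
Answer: A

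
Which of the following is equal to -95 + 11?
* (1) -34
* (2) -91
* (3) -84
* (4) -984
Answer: 3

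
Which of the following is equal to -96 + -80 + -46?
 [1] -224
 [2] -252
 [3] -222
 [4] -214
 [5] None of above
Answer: 3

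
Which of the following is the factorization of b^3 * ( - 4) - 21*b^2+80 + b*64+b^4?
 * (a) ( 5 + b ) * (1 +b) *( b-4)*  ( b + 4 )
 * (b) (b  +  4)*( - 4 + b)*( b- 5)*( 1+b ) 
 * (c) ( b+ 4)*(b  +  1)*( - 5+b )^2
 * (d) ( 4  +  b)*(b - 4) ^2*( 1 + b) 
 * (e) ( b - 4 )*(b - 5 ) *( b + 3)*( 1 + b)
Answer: b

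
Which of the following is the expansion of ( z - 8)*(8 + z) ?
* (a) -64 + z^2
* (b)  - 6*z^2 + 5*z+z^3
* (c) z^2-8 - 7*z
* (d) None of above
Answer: a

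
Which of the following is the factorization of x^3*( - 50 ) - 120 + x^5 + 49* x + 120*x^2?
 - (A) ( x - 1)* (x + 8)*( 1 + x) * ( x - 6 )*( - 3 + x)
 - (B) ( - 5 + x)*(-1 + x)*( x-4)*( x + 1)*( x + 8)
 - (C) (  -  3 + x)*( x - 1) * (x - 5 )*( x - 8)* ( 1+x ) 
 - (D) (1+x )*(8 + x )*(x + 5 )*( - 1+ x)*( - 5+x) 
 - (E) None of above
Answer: E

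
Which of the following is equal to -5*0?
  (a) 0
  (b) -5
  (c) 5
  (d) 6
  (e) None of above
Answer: a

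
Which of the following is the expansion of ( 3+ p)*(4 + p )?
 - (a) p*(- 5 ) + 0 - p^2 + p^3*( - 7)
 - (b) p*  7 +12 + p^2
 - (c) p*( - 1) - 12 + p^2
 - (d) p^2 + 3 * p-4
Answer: b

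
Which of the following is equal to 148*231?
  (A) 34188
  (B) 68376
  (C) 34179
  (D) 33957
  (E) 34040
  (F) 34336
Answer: A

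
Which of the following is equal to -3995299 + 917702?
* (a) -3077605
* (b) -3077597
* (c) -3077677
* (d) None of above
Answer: b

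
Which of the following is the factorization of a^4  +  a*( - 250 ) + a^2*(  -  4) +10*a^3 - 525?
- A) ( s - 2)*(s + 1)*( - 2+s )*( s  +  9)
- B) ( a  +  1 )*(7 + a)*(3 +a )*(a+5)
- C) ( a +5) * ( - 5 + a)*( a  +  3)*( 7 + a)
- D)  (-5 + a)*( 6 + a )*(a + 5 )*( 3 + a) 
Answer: C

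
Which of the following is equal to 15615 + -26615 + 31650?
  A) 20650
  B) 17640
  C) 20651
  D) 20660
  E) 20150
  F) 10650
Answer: A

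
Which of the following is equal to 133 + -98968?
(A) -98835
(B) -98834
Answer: A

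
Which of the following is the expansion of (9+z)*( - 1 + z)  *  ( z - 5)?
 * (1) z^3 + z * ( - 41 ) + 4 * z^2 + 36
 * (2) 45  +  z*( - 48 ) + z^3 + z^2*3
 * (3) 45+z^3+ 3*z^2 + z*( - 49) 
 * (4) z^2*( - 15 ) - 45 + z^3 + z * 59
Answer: 3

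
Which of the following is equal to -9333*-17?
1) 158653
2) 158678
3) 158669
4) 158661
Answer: 4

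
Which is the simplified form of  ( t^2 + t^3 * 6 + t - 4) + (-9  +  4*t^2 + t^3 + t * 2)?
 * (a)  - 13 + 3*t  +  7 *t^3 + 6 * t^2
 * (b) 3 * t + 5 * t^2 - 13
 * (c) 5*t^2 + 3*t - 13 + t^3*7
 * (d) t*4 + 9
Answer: c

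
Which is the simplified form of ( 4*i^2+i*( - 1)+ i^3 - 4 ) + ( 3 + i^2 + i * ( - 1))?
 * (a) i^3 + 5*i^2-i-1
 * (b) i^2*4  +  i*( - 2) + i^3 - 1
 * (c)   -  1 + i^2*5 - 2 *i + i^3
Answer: c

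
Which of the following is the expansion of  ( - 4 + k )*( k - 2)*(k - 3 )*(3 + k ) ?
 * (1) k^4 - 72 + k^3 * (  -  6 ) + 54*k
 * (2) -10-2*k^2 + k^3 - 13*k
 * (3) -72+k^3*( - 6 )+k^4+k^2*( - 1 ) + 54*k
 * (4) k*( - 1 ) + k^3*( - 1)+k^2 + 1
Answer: 3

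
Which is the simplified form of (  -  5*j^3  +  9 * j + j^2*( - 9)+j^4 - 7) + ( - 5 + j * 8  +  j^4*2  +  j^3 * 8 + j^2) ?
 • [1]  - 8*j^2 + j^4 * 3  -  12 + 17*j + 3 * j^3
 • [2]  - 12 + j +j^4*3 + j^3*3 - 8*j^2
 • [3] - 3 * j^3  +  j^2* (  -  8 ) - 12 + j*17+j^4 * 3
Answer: 1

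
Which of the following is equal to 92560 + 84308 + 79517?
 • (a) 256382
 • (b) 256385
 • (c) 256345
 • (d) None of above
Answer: b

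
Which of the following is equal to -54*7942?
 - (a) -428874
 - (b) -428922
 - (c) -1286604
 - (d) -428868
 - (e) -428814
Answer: d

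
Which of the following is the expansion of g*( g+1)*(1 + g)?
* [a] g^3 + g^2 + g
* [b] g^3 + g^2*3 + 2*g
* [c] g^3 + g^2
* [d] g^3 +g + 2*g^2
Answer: d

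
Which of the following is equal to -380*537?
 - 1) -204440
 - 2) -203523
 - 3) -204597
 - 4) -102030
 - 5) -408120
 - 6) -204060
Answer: 6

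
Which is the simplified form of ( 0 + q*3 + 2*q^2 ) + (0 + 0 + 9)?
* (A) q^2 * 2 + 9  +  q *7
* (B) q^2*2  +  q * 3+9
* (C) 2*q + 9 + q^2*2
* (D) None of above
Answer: B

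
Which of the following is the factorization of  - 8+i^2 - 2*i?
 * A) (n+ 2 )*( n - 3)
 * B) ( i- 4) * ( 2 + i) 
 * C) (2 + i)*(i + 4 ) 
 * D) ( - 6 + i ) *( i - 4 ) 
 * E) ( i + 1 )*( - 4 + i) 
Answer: B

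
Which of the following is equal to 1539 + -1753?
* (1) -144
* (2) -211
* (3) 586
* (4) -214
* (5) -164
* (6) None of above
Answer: 4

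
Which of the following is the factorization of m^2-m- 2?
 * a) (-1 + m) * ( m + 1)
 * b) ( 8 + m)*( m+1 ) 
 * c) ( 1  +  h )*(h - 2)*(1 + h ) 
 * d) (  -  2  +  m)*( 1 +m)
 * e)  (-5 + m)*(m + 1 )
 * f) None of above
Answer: d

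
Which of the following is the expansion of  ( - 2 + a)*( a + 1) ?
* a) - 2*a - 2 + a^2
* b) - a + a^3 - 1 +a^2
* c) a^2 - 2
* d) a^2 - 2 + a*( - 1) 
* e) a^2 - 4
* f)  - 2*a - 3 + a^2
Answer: d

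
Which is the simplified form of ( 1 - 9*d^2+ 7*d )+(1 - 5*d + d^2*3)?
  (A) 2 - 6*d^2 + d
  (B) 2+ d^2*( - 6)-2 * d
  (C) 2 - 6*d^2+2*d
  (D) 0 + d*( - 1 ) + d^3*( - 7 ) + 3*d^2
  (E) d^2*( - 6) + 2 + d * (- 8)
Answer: C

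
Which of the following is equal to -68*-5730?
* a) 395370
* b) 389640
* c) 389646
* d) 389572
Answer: b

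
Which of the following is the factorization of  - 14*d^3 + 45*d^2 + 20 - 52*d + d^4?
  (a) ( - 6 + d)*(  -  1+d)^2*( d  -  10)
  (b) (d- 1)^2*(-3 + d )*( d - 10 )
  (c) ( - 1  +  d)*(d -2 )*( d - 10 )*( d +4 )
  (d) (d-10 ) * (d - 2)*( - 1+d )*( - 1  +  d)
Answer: d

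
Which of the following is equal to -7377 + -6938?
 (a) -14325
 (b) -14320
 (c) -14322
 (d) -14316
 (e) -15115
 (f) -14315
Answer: f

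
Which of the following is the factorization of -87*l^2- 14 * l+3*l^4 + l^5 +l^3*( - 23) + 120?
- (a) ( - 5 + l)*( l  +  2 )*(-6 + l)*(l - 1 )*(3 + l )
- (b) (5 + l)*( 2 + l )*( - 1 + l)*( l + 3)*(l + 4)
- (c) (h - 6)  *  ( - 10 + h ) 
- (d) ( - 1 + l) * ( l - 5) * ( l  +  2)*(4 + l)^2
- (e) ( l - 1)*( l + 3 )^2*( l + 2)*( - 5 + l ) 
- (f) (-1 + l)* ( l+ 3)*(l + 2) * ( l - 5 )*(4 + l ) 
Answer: f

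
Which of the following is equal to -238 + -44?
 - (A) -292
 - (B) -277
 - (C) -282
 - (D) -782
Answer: C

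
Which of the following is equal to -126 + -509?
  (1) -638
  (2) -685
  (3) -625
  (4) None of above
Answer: 4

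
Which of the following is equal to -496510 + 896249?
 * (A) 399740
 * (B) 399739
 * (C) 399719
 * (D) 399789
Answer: B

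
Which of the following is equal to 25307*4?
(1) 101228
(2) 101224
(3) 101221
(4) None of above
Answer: 1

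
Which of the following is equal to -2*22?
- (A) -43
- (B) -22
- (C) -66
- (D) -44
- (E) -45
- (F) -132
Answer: D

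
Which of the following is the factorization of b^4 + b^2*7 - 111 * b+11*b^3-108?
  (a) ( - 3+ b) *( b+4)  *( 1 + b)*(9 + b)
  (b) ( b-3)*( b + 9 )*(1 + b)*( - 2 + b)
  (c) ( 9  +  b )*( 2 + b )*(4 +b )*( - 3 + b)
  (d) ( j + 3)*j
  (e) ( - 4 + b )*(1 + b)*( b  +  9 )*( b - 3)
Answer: a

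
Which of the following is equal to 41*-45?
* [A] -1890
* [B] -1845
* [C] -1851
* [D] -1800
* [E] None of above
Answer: B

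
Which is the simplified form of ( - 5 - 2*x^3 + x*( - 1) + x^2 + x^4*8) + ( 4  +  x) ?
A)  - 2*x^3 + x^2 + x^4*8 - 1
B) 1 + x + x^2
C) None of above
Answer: A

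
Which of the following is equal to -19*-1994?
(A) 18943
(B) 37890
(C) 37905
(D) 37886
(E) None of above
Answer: D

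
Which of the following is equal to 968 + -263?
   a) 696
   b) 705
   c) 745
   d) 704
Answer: b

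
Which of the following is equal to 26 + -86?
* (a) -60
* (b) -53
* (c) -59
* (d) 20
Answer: a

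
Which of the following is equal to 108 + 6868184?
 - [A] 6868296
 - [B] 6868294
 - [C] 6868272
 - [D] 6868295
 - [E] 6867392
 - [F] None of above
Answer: F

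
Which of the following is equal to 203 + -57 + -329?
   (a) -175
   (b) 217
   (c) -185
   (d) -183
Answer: d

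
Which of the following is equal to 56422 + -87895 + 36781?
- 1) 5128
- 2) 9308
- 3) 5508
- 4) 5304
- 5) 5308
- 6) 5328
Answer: 5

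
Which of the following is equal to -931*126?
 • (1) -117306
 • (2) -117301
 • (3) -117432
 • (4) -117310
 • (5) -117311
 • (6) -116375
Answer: 1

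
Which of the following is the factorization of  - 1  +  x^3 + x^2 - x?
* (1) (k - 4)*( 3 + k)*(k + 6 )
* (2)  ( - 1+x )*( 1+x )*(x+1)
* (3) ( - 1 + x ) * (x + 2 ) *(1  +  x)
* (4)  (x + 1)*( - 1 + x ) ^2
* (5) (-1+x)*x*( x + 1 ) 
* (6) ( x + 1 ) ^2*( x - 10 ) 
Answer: 2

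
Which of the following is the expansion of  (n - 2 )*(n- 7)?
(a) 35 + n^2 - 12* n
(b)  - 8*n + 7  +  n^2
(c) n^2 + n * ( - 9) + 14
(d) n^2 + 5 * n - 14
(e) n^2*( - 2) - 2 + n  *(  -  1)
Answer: c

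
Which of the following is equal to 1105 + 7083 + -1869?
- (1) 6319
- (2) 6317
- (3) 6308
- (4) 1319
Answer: 1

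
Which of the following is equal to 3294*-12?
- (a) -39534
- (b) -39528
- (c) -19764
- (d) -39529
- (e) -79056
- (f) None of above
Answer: b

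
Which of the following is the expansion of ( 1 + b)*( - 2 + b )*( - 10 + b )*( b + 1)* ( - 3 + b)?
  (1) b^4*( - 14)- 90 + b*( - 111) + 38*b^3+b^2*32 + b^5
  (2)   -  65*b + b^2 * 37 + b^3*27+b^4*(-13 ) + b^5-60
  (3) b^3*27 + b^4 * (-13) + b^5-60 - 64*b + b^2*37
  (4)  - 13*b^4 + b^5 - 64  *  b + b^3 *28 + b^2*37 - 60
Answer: 3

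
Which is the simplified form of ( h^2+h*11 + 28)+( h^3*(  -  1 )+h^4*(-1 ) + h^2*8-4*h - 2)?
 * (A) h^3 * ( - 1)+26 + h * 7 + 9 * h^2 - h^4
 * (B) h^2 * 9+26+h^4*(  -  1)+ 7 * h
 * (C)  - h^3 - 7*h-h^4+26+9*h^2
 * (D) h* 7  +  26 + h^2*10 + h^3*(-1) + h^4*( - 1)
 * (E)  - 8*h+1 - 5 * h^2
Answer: A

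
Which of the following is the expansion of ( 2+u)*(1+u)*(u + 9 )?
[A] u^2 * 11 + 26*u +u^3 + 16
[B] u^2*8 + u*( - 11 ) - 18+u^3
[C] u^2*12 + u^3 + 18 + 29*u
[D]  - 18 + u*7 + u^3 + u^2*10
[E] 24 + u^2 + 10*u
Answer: C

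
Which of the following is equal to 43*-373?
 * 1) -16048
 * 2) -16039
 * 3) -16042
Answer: 2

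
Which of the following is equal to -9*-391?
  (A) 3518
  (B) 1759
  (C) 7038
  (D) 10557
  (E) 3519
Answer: E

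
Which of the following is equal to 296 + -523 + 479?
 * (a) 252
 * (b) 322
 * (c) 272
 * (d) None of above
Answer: a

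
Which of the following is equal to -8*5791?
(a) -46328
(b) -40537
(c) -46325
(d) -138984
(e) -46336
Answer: a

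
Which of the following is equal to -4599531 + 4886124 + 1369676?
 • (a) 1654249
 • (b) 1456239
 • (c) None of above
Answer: c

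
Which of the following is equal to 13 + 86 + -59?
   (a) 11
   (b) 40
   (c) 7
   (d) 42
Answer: b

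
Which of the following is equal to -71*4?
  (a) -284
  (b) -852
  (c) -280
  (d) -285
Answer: a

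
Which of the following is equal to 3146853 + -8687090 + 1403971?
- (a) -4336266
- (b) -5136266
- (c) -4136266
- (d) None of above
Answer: c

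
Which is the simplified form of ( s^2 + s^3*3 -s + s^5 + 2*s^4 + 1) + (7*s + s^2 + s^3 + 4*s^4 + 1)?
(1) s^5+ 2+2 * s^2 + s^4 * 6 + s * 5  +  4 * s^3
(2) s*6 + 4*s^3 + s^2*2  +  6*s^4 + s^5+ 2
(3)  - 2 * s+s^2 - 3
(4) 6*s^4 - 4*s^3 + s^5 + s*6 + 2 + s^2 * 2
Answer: 2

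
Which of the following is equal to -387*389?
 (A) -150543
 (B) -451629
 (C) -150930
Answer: A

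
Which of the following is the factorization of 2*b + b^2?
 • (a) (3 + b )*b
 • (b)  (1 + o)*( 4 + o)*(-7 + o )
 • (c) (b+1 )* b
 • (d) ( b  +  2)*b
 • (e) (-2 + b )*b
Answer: d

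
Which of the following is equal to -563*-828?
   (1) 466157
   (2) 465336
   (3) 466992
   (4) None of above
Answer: 4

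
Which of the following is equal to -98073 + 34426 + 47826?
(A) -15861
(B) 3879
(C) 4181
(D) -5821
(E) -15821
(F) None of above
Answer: E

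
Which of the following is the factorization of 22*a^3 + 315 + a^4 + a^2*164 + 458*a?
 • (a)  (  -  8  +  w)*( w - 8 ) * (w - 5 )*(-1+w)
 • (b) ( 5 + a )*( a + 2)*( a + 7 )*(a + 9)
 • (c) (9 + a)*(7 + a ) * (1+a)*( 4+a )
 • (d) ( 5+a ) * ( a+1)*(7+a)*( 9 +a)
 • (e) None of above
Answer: d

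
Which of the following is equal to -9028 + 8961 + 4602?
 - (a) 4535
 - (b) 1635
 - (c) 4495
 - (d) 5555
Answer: a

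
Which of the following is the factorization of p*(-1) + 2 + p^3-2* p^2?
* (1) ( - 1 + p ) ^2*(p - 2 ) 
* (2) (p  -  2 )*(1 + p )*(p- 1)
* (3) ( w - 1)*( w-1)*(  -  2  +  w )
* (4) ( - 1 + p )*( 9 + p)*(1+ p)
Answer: 2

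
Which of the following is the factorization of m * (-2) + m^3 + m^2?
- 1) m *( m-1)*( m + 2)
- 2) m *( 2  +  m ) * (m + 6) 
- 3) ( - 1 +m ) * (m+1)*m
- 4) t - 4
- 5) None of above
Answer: 1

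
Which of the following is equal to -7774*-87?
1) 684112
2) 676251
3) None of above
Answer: 3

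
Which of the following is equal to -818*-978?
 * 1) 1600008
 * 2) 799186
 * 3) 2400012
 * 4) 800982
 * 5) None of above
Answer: 5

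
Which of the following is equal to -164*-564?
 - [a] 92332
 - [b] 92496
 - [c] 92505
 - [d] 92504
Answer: b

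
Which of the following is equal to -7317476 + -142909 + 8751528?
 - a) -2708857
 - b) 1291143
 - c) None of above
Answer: b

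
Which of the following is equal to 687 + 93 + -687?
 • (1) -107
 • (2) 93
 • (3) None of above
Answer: 2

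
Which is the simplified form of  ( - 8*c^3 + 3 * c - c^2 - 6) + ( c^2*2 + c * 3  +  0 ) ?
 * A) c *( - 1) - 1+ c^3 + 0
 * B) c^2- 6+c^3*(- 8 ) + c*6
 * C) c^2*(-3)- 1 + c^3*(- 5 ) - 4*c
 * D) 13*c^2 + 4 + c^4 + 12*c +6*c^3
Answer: B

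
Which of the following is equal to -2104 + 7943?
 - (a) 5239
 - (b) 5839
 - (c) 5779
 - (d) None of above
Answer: b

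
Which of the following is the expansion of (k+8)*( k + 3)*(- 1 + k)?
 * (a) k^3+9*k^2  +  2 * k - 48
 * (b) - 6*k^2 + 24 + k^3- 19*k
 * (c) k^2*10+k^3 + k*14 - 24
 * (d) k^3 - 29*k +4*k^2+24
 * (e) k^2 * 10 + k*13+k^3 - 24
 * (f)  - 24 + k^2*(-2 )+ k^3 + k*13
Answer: e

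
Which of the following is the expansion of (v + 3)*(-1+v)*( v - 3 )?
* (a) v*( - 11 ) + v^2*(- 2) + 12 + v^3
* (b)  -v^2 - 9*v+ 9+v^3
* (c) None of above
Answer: b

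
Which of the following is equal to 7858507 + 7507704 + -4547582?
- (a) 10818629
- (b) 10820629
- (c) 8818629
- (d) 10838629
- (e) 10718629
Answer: a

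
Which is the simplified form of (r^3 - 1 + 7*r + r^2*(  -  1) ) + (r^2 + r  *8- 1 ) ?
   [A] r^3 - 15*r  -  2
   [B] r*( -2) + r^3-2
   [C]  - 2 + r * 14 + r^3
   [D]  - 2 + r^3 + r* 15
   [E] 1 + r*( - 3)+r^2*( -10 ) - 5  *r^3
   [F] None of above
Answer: D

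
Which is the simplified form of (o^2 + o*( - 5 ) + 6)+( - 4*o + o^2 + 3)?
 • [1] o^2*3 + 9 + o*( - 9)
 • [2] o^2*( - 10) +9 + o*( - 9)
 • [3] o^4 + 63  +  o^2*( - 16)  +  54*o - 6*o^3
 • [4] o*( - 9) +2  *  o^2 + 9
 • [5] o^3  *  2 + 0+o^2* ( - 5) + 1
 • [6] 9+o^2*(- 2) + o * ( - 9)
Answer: 4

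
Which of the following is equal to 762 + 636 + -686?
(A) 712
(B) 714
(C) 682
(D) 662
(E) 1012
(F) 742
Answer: A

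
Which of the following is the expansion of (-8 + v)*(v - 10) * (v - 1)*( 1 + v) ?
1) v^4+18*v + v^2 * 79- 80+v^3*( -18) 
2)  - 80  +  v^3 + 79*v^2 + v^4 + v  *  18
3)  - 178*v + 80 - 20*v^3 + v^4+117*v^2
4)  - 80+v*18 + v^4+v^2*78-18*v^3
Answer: 1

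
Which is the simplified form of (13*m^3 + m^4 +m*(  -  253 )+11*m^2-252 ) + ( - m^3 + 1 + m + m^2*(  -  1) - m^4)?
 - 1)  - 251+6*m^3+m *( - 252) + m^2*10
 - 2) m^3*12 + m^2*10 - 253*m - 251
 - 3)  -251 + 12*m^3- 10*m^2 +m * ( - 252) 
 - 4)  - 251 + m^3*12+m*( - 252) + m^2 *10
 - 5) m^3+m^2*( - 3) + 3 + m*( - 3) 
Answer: 4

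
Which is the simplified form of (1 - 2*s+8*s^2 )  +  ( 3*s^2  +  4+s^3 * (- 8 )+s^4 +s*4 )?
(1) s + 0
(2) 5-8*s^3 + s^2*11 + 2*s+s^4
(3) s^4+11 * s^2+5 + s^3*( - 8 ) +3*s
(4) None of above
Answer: 2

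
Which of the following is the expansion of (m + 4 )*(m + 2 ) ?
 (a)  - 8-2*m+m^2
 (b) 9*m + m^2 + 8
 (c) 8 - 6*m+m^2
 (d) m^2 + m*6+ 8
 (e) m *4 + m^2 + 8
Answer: d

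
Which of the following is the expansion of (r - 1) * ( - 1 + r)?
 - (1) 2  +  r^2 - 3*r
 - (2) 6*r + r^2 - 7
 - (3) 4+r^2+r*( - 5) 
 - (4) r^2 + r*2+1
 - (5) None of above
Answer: 5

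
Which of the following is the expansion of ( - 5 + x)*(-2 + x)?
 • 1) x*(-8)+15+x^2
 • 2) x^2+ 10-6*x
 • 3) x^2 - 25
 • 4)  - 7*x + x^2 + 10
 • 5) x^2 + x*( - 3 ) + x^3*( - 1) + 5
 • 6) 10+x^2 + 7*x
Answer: 4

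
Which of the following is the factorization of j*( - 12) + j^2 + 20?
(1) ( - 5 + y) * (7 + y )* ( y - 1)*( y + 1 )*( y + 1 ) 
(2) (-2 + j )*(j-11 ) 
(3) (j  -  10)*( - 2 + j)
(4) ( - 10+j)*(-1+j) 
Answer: 3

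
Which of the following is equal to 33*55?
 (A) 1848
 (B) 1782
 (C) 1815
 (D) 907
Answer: C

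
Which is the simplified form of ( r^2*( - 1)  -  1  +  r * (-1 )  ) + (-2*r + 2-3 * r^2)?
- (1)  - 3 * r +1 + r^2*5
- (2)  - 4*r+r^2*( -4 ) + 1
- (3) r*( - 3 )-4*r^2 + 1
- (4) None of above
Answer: 3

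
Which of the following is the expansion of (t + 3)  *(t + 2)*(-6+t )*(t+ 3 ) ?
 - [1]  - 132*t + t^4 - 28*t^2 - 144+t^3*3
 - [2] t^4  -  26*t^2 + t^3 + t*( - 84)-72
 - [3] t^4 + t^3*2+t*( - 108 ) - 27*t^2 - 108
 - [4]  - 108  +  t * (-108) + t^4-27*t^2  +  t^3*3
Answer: 3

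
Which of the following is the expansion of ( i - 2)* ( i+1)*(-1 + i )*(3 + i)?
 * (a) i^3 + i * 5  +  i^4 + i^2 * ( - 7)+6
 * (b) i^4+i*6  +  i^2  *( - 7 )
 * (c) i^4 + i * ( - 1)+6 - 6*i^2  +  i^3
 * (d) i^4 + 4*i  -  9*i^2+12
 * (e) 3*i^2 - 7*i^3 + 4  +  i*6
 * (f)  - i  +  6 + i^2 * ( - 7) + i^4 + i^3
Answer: f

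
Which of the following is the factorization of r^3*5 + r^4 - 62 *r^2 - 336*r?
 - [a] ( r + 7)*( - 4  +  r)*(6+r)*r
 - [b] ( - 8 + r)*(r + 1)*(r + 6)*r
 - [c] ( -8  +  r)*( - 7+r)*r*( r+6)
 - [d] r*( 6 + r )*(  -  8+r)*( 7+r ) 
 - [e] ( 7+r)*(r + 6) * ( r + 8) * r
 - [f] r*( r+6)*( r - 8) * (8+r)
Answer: d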